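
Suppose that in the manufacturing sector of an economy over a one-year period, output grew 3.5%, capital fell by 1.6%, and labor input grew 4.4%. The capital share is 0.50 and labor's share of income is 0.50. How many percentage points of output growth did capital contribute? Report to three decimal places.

-0.800

Contribution = share × growth = 0.5 × (-1.6) = -0.8 pp.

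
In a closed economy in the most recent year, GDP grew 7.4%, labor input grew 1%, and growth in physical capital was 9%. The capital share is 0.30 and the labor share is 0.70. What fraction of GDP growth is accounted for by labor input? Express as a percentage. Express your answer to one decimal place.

9.5%

Labor's share = 1 − 0.3 = 0.7.
Labor input contributed 0.7 × 1 = 0.7 pp.
Share of growth = 0.7 / 7.4 × 100 = 9.459%.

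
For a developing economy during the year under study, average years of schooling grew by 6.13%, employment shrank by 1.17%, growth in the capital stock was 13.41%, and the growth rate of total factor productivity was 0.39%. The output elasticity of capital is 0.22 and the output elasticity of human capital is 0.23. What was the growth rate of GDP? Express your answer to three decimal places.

4.107%

Labor's share = 1 − 0.22 − 0.23 = 0.55.
The capital stock: 0.22 × 13.41 = 2.9502 pp.
Average years of schooling: 0.23 × 6.13 = 1.4099 pp.
Employment: 0.55 × (-1.17) = -0.6435 pp.
Output growth = 0.39 + 3.7166 = 4.1066%.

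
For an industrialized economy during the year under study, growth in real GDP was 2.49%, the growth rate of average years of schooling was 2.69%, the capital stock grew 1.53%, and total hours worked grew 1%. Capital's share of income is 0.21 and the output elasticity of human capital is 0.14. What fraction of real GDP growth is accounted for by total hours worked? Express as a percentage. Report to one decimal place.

26.1%

Labor's share = 1 − 0.21 − 0.14 = 0.65.
Total hours worked contributed 0.65 × 1 = 0.65 pp.
Share of growth = 0.65 / 2.49 × 100 = 26.104%.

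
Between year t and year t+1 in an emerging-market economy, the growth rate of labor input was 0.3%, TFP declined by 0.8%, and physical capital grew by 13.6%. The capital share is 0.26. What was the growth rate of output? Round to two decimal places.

Output grew 2.96%.

Labor's share = 1 − 0.26 = 0.74.
Physical capital: 0.26 × 13.6 = 3.536 pp.
Labor input: 0.74 × 0.3 = 0.222 pp.
Output growth = -0.8 + 3.758 = 2.958%.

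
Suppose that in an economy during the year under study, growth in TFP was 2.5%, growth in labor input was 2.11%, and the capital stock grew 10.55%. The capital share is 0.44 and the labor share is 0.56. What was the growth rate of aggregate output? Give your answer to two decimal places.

Labor's share = 1 − 0.44 = 0.56.
The capital stock: 0.44 × 10.55 = 4.642 pp.
Labor input: 0.56 × 2.11 = 1.1816 pp.
Output growth = 2.5 + 5.8236 = 8.3236%.

Aggregate output growth was 8.32%.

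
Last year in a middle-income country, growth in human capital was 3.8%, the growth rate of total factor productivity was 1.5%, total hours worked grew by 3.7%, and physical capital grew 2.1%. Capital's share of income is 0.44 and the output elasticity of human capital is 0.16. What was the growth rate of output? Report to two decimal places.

4.51%

Labor's share = 1 − 0.44 − 0.16 = 0.4.
Physical capital: 0.44 × 2.1 = 0.924 pp.
Human capital: 0.16 × 3.8 = 0.608 pp.
Total hours worked: 0.4 × 3.7 = 1.48 pp.
Output growth = 1.5 + 3.012 = 4.512%.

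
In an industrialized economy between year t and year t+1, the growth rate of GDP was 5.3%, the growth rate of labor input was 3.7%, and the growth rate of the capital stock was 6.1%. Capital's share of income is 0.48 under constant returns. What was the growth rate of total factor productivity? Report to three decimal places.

Labor's share = 1 − 0.48 = 0.52.
The capital stock: 0.48 × 6.1 = 2.928 pp.
Labor input: 0.52 × 3.7 = 1.924 pp.
TFP growth = 5.3 − 4.852 = 0.448%.

Total factor productivity grew 0.448%.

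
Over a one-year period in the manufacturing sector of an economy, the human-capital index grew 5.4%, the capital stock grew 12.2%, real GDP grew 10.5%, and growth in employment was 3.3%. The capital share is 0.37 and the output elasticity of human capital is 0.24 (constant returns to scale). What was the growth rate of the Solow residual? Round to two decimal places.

3.40%

Labor's share = 1 − 0.37 − 0.24 = 0.39.
The capital stock: 0.37 × 12.2 = 4.514 pp.
The human-capital index: 0.24 × 5.4 = 1.296 pp.
Employment: 0.39 × 3.3 = 1.287 pp.
TFP growth = 10.5 − 7.097 = 3.403%.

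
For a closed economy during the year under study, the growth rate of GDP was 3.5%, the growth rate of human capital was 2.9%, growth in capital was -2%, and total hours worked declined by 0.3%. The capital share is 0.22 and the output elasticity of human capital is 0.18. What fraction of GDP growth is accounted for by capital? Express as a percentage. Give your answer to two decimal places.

-12.57%

Capital contributed 0.22 × (-2) = -0.44 pp.
Share of growth = -0.44 / 3.5 × 100 = -12.5714%.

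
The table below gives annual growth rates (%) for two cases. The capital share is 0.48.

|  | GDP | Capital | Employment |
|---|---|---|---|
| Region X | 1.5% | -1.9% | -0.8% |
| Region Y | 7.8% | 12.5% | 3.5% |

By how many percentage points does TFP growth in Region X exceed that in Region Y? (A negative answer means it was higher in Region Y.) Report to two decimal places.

Labor's share = 1 − 0.48 = 0.52.
Region X: TFP = 1.5 + 0.912 + 0.416 = 2.828%.
Region Y: TFP = 7.8 − 6 − 1.82 = -0.02%.
Difference = 2.828 − (-0.02) = 2.848 pp.

2.85 percentage points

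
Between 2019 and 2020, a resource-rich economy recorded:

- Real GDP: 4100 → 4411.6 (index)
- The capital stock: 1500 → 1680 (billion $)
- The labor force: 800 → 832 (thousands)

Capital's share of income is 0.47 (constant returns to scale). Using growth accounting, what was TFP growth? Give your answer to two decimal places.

Real GDP growth = (4411.6 − 4100) / 4100 = 7.6%.
The capital stock growth = (1680 − 1500) / 1500 = 12%.
The labor force growth = (832 − 800) / 800 = 4%.
Labor's share = 1 − 0.47 = 0.53.
The capital stock: 0.47 × 12 = 5.64 pp.
The labor force: 0.53 × 4 = 2.12 pp.
TFP growth = 7.6 − 7.76 = -0.16%.

-0.16%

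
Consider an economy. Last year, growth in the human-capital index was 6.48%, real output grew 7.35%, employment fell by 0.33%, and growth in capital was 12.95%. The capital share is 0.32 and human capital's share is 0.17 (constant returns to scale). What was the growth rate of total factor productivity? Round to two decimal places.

Total factor productivity grew 2.27%.

Labor's share = 1 − 0.32 − 0.17 = 0.51.
Capital: 0.32 × 12.95 = 4.144 pp.
The human-capital index: 0.17 × 6.48 = 1.1016 pp.
Employment: 0.51 × (-0.33) = -0.1683 pp.
TFP growth = 7.35 − 5.0773 = 2.2727%.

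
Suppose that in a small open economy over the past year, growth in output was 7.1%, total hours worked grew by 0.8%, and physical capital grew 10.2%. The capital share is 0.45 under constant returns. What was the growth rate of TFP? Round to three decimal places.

Labor's share = 1 − 0.45 = 0.55.
Physical capital: 0.45 × 10.2 = 4.59 pp.
Total hours worked: 0.55 × 0.8 = 0.44 pp.
TFP growth = 7.1 − 5.03 = 2.07%.

TFP grew 2.070%.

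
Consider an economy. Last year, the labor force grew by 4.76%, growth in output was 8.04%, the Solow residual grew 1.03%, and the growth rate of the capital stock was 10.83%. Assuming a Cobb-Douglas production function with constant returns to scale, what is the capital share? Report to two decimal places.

gY = gA + α·gK + (1−α)·gL, so gY − gA − gL = α(gK − gL).
8.04 − 1.03 − 4.76 = α × (10.83 − 4.76).
2.25 = 6.07 α, so α = 0.3707.

The capital share is 0.37.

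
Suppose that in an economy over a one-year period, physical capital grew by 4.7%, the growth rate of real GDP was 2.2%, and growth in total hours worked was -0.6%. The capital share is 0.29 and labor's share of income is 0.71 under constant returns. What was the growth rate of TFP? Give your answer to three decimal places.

TFP grew 1.263%.

Labor's share = 1 − 0.29 = 0.71.
Physical capital: 0.29 × 4.7 = 1.363 pp.
Total hours worked: 0.71 × (-0.6) = -0.426 pp.
TFP growth = 2.2 − 0.937 = 1.263%.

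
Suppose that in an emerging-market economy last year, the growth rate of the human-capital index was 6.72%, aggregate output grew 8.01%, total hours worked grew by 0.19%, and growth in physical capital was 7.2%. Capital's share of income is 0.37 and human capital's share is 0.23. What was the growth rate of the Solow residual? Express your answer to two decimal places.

3.72%

Labor's share = 1 − 0.37 − 0.23 = 0.4.
Physical capital: 0.37 × 7.2 = 2.664 pp.
The human-capital index: 0.23 × 6.72 = 1.5456 pp.
Total hours worked: 0.4 × 0.19 = 0.076 pp.
TFP growth = 8.01 − 4.2856 = 3.7244%.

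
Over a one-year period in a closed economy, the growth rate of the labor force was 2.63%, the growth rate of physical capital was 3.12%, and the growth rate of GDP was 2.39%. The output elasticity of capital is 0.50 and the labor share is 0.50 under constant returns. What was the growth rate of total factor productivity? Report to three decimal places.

Labor's share = 1 − 0.5 = 0.5.
Physical capital: 0.5 × 3.12 = 1.56 pp.
The labor force: 0.5 × 2.63 = 1.315 pp.
TFP growth = 2.39 − 2.875 = -0.485%.

-0.485%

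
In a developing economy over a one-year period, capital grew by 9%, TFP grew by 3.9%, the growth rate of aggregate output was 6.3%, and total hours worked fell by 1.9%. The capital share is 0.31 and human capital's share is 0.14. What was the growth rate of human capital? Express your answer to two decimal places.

Labor's share = 1 − 0.31 − 0.14 = 0.55.
gY = gA + 0.31×9 + 0.55×(-1.9) + 0.14×g.
0.14×g = 6.3 − 3.9 − 1.745 = 0.655.
g = 0.655 / 0.14 = 4.6786%.

4.68%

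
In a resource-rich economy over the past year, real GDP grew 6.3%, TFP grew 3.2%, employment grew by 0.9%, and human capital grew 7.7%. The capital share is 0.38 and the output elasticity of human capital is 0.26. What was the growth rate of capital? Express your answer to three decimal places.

Labor's share = 1 − 0.38 − 0.26 = 0.36.
gY = gA + 0.26×7.7 + 0.36×0.9 + 0.38×g.
0.38×g = 6.3 − 3.2 − 2.326 = 0.774.
g = 0.774 / 0.38 = 2.03684%.

2.037%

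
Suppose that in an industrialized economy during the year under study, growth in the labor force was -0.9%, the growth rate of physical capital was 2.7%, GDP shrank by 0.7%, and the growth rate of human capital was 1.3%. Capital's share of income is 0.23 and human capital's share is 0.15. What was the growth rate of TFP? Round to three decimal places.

Labor's share = 1 − 0.23 − 0.15 = 0.62.
Physical capital: 0.23 × 2.7 = 0.621 pp.
Human capital: 0.15 × 1.3 = 0.195 pp.
The labor force: 0.62 × (-0.9) = -0.558 pp.
TFP growth = -0.7 − 0.258 = -0.958%.

-0.958%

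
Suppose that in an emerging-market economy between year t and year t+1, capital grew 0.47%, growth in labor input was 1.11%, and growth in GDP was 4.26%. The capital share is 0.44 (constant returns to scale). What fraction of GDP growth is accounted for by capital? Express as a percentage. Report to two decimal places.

4.85%

Capital contributed 0.44 × 0.47 = 0.2068 pp.
Share of growth = 0.2068 / 4.26 × 100 = 4.8545%.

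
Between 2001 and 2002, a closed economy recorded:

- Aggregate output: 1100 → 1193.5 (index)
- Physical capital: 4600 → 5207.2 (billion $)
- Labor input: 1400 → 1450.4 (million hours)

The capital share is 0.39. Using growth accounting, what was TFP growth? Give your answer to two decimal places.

Aggregate output growth = (1193.5 − 1100) / 1100 = 8.5%.
Physical capital growth = (5207.2 − 4600) / 4600 = 13.2%.
Labor input growth = (1450.4 − 1400) / 1400 = 3.6%.
Labor's share = 1 − 0.39 = 0.61.
Physical capital: 0.39 × 13.2 = 5.148 pp.
Labor input: 0.61 × 3.6 = 2.196 pp.
TFP growth = 8.5 − 7.344 = 1.156%.

1.16%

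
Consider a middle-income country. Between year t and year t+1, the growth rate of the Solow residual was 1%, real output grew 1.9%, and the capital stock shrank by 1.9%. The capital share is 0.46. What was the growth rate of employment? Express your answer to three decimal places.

Labor's share = 1 − 0.46 = 0.54.
gY = gA + 0.46×(-1.9) + 0.54×g.
0.54×g = 1.9 − 1 + 0.874 = 1.774.
g = 1.774 / 0.54 = 3.28519%.

Employment grew 3.285%.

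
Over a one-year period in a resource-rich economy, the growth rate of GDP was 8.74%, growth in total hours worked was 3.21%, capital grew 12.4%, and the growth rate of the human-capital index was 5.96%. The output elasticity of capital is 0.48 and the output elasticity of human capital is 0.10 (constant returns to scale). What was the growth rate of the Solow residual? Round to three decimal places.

Labor's share = 1 − 0.48 − 0.1 = 0.42.
Capital: 0.48 × 12.4 = 5.952 pp.
The human-capital index: 0.1 × 5.96 = 0.596 pp.
Total hours worked: 0.42 × 3.21 = 1.3482 pp.
TFP growth = 8.74 − 7.8962 = 0.8438%.

0.844%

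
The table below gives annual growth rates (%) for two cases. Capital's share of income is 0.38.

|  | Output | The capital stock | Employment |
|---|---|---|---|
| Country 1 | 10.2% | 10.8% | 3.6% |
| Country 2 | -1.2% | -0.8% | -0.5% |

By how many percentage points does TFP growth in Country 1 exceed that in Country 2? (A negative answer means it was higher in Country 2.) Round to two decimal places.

4.45 percentage points

Labor's share = 1 − 0.38 = 0.62.
Country 1: TFP = 10.2 − 4.104 − 2.232 = 3.864%.
Country 2: TFP = -1.2 + 0.304 + 0.31 = -0.586%.
Difference = 3.864 − (-0.586) = 4.45 pp.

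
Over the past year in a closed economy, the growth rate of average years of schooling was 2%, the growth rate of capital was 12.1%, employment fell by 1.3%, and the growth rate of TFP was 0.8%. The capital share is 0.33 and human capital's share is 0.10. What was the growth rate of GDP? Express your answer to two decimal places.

GDP growth was 4.25%.

Labor's share = 1 − 0.33 − 0.1 = 0.57.
Capital: 0.33 × 12.1 = 3.993 pp.
Average years of schooling: 0.1 × 2 = 0.2 pp.
Employment: 0.57 × (-1.3) = -0.741 pp.
Output growth = 0.8 + 3.452 = 4.252%.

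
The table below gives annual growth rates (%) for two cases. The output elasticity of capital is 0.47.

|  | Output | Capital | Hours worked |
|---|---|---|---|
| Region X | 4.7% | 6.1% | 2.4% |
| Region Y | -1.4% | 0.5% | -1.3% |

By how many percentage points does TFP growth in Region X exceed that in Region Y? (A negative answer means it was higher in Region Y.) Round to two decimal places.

1.51 percentage points

Labor's share = 1 − 0.47 = 0.53.
Region X: TFP = 4.7 − 2.867 − 1.272 = 0.561%.
Region Y: TFP = -1.4 − 0.235 + 0.689 = -0.946%.
Difference = 0.561 − (-0.946) = 1.507 pp.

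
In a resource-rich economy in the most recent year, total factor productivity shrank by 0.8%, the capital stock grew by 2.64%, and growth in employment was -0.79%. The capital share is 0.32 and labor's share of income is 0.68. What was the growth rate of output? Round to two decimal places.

Labor's share = 1 − 0.32 = 0.68.
The capital stock: 0.32 × 2.64 = 0.8448 pp.
Employment: 0.68 × (-0.79) = -0.5372 pp.
Output growth = -0.8 + 0.3076 = -0.4924%.

-0.49%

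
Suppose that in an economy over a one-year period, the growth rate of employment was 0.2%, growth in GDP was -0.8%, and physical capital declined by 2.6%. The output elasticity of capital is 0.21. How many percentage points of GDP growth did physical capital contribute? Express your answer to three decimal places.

-0.546 percentage points

Contribution = share × growth = 0.21 × (-2.6) = -0.546 pp.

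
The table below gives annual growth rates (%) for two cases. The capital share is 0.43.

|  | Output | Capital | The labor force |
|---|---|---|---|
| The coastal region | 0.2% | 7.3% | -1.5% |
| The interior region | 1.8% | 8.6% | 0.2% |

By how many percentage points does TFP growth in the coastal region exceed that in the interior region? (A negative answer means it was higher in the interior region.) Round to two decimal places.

-0.07 percentage points

Labor's share = 1 − 0.43 = 0.57.
The coastal region: TFP = 0.2 − 3.139 + 0.855 = -2.084%.
The interior region: TFP = 1.8 − 3.698 − 0.114 = -2.012%.
Difference = -2.084 − (-2.012) = -0.072 pp.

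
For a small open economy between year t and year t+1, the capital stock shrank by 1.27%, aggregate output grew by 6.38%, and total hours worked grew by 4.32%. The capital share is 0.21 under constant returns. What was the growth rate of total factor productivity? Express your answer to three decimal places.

Labor's share = 1 − 0.21 = 0.79.
The capital stock: 0.21 × (-1.27) = -0.2667 pp.
Total hours worked: 0.79 × 4.32 = 3.4128 pp.
TFP growth = 6.38 − 3.1461 = 3.2339%.

3.234%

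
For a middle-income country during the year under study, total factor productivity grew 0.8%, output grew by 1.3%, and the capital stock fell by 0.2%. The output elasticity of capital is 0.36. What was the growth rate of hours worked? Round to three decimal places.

0.894%

Labor's share = 1 − 0.36 = 0.64.
gY = gA + 0.36×(-0.2) + 0.64×g.
0.64×g = 1.3 − 0.8 + 0.072 = 0.572.
g = 0.572 / 0.64 = 0.89375%.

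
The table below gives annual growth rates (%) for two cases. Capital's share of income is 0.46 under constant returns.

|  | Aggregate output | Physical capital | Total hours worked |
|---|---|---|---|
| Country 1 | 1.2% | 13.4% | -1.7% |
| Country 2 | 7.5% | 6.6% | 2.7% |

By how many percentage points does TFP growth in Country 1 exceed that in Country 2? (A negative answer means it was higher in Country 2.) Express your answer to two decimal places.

Labor's share = 1 − 0.46 = 0.54.
Country 1: TFP = 1.2 − 6.164 + 0.918 = -4.046%.
Country 2: TFP = 7.5 − 3.036 − 1.458 = 3.006%.
Difference = -4.046 − (3.006) = -7.052 pp.

-7.05 percentage points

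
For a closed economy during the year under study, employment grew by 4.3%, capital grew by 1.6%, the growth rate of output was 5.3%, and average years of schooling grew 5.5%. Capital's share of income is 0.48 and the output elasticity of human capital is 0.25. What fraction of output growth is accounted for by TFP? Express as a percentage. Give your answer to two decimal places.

Labor's share = 1 − 0.48 − 0.25 = 0.27.
Capital: 0.48 × 1.6 = 0.768 pp.
Average years of schooling: 0.25 × 5.5 = 1.375 pp.
Employment: 0.27 × 4.3 = 1.161 pp.
TFP growth = 5.3 − 3.304 = 1.996%.
TFP share of growth = 1.996 / 5.3 × 100 = 37.6604%.

TFP accounted for 37.66% of growth.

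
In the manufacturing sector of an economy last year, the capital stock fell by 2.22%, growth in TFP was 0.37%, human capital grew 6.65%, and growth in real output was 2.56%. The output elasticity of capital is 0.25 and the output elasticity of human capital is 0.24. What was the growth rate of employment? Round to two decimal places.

2.25%

Labor's share = 1 − 0.25 − 0.24 = 0.51.
gY = gA + 0.25×(-2.22) + 0.24×6.65 + 0.51×g.
0.51×g = 2.56 − 0.37 − 1.041 = 1.149.
g = 1.149 / 0.51 = 2.2529%.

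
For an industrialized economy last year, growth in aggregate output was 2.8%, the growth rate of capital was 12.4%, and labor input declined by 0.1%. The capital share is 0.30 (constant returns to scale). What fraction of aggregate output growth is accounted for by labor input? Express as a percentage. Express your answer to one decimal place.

Labor input accounted for -2.5% of growth.

Labor's share = 1 − 0.3 = 0.7.
Labor input contributed 0.7 × (-0.1) = -0.07 pp.
Share of growth = -0.07 / 2.8 × 100 = -2.5%.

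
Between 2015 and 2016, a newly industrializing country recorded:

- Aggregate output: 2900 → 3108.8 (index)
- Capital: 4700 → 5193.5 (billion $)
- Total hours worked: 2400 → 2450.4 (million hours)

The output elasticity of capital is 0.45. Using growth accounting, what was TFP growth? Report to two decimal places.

Aggregate output growth = (3108.8 − 2900) / 2900 = 7.2%.
Capital growth = (5193.5 − 4700) / 4700 = 10.5%.
Total hours worked growth = (2450.4 − 2400) / 2400 = 2.1%.
Labor's share = 1 − 0.45 = 0.55.
Capital: 0.45 × 10.5 = 4.725 pp.
Total hours worked: 0.55 × 2.1 = 1.155 pp.
TFP growth = 7.2 − 5.88 = 1.32%.

TFP growth was 1.32%.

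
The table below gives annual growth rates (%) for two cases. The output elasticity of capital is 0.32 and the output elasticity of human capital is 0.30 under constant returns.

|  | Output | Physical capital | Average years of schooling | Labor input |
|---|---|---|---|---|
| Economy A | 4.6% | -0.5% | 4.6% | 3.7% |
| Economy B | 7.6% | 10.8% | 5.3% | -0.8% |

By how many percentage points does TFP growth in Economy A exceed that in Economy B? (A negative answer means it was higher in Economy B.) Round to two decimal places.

Labor's share = 1 − 0.32 − 0.3 = 0.38.
Economy A: TFP = 4.6 + 0.16 − 1.38 − 1.406 = 1.974%.
Economy B: TFP = 7.6 − 3.456 − 1.59 + 0.304 = 2.858%.
Difference = 1.974 − (2.858) = -0.884 pp.

-0.88 percentage points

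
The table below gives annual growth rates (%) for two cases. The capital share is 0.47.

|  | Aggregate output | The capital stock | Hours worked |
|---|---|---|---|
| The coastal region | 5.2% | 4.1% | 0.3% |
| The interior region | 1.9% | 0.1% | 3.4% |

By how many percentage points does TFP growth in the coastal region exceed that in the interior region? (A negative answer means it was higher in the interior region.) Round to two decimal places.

3.06 percentage points

Labor's share = 1 − 0.47 = 0.53.
The coastal region: TFP = 5.2 − 1.927 − 0.159 = 3.114%.
The interior region: TFP = 1.9 − 0.047 − 1.802 = 0.051%.
Difference = 3.114 − (0.051) = 3.063 pp.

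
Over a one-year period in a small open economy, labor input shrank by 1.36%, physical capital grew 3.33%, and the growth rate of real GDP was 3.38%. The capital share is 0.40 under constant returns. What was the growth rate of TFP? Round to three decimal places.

TFP grew 2.864%.

Labor's share = 1 − 0.4 = 0.6.
Physical capital: 0.4 × 3.33 = 1.332 pp.
Labor input: 0.6 × (-1.36) = -0.816 pp.
TFP growth = 3.38 − 0.516 = 2.864%.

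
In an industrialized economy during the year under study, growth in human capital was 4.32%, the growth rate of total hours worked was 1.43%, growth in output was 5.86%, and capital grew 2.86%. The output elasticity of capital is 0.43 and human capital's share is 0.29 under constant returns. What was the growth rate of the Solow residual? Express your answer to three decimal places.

2.977%

Labor's share = 1 − 0.43 − 0.29 = 0.28.
Capital: 0.43 × 2.86 = 1.2298 pp.
Human capital: 0.29 × 4.32 = 1.2528 pp.
Total hours worked: 0.28 × 1.43 = 0.4004 pp.
TFP growth = 5.86 − 2.883 = 2.977%.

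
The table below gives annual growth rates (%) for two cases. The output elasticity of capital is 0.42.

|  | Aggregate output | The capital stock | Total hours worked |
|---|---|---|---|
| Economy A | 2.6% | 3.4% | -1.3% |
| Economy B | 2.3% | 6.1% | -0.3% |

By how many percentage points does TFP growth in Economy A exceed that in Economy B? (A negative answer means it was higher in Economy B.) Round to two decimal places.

Labor's share = 1 − 0.42 = 0.58.
Economy A: TFP = 2.6 − 1.428 + 0.754 = 1.926%.
Economy B: TFP = 2.3 − 2.562 + 0.174 = -0.088%.
Difference = 1.926 − (-0.088) = 2.014 pp.

2.01 percentage points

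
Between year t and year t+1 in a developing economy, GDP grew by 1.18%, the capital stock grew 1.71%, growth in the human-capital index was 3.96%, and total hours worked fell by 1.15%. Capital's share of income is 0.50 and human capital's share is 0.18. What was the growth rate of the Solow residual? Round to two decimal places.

-0.02%

Labor's share = 1 − 0.5 − 0.18 = 0.32.
The capital stock: 0.5 × 1.71 = 0.855 pp.
The human-capital index: 0.18 × 3.96 = 0.7128 pp.
Total hours worked: 0.32 × (-1.15) = -0.368 pp.
TFP growth = 1.18 − 1.1998 = -0.0198%.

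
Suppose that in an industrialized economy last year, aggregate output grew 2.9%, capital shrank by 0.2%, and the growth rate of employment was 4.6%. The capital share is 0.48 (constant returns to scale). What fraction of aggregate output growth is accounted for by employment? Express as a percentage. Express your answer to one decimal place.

82.5%

Labor's share = 1 − 0.48 = 0.52.
Employment contributed 0.52 × 4.6 = 2.392 pp.
Share of growth = 2.392 / 2.9 × 100 = 82.483%.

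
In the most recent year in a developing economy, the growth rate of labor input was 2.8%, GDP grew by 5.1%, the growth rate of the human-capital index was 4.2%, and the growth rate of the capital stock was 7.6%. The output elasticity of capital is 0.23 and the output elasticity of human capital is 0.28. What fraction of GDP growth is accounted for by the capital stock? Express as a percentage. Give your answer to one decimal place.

The capital stock accounted for 34.3% of growth.

The capital stock contributed 0.23 × 7.6 = 1.748 pp.
Share of growth = 1.748 / 5.1 × 100 = 34.275%.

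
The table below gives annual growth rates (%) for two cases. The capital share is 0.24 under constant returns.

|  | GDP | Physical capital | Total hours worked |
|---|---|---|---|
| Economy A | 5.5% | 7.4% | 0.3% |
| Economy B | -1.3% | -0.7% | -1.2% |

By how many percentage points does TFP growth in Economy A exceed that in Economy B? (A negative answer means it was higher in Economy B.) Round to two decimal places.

Labor's share = 1 − 0.24 = 0.76.
Economy A: TFP = 5.5 − 1.776 − 0.228 = 3.496%.
Economy B: TFP = -1.3 + 0.168 + 0.912 = -0.22%.
Difference = 3.496 − (-0.22) = 3.716 pp.

3.72 percentage points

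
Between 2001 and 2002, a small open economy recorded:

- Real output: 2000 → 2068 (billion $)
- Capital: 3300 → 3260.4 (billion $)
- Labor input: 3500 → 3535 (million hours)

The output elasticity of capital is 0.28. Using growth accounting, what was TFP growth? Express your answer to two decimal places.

Real output growth = (2068 − 2000) / 2000 = 3.4%.
Capital growth = (3260.4 − 3300) / 3300 = -1.2%.
Labor input growth = (3535 − 3500) / 3500 = 1%.
Labor's share = 1 − 0.28 = 0.72.
Capital: 0.28 × (-1.2) = -0.336 pp.
Labor input: 0.72 × 1 = 0.72 pp.
TFP growth = 3.4 − 0.384 = 3.016%.

3.02%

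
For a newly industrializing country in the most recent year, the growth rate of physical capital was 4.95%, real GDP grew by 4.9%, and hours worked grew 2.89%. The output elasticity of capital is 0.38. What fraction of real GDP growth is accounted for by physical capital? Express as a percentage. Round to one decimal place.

38.4%

Physical capital contributed 0.38 × 4.95 = 1.881 pp.
Share of growth = 1.881 / 4.9 × 100 = 38.388%.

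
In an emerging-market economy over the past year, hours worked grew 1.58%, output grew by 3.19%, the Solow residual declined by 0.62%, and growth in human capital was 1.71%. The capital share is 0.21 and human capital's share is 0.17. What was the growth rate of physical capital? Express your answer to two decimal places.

Labor's share = 1 − 0.21 − 0.17 = 0.62.
gY = gA + 0.17×1.71 + 0.62×1.58 + 0.21×g.
0.21×g = 3.19 + 0.62 − 1.2703 = 2.5397.
g = 2.5397 / 0.21 = 12.0938%.

12.09%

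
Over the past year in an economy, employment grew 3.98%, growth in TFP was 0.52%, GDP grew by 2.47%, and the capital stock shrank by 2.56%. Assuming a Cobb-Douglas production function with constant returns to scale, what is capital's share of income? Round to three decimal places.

Capital's share of income is 0.310.

gY = gA + α·gK + (1−α)·gL, so gY − gA − gL = α(gK − gL).
2.47 − 0.52 − 3.98 = α × (-2.56 − 3.98).
-2.03 = -6.54 α, so α = 0.3104.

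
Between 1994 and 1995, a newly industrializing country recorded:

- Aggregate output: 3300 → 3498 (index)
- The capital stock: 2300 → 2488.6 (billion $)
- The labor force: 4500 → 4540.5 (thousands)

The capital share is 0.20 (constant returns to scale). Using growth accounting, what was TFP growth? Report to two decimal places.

TFP grew 3.64%.

Aggregate output growth = (3498 − 3300) / 3300 = 6%.
The capital stock growth = (2488.6 − 2300) / 2300 = 8.2%.
The labor force growth = (4540.5 − 4500) / 4500 = 0.9%.
Labor's share = 1 − 0.2 = 0.8.
The capital stock: 0.2 × 8.2 = 1.64 pp.
The labor force: 0.8 × 0.9 = 0.72 pp.
TFP growth = 6 − 2.36 = 3.64%.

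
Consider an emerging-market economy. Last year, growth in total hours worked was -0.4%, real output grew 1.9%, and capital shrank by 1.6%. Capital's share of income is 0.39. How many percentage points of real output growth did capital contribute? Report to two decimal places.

-0.62 pp

Contribution = share × growth = 0.39 × (-1.6) = -0.624 pp.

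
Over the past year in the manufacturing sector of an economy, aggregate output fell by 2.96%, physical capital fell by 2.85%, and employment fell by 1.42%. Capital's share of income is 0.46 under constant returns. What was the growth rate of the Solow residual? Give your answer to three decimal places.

Labor's share = 1 − 0.46 = 0.54.
Physical capital: 0.46 × (-2.85) = -1.311 pp.
Employment: 0.54 × (-1.42) = -0.7668 pp.
TFP growth = -2.96 + 2.0778 = -0.8822%.

-0.882%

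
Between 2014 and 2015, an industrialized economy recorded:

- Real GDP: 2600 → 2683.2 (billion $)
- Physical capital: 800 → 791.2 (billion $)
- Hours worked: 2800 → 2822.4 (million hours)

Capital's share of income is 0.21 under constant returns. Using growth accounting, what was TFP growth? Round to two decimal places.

Real GDP growth = (2683.2 − 2600) / 2600 = 3.2%.
Physical capital growth = (791.2 − 800) / 800 = -1.1%.
Hours worked growth = (2822.4 − 2800) / 2800 = 0.8%.
Labor's share = 1 − 0.21 = 0.79.
Physical capital: 0.21 × (-1.1) = -0.231 pp.
Hours worked: 0.79 × 0.8 = 0.632 pp.
TFP growth = 3.2 − 0.401 = 2.799%.

2.80%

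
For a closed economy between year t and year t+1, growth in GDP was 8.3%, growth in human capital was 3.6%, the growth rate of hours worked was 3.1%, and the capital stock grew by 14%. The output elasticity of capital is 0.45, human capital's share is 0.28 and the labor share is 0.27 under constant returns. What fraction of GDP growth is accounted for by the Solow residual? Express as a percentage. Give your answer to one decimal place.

Labor's share = 1 − 0.45 − 0.28 = 0.27.
The capital stock: 0.45 × 14 = 6.3 pp.
Human capital: 0.28 × 3.6 = 1.008 pp.
Hours worked: 0.27 × 3.1 = 0.837 pp.
TFP growth = 8.3 − 8.145 = 0.155%.
TFP share of growth = 0.155 / 8.3 × 100 = 1.867%.

The Solow residual accounted for 1.9% of growth.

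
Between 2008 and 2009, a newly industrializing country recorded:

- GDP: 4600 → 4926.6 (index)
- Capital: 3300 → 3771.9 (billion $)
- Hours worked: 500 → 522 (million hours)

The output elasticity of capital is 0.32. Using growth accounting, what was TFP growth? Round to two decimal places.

GDP growth = (4926.6 − 4600) / 4600 = 7.1%.
Capital growth = (3771.9 − 3300) / 3300 = 14.3%.
Hours worked growth = (522 − 500) / 500 = 4.4%.
Labor's share = 1 − 0.32 = 0.68.
Capital: 0.32 × 14.3 = 4.576 pp.
Hours worked: 0.68 × 4.4 = 2.992 pp.
TFP growth = 7.1 − 7.568 = -0.468%.

-0.47%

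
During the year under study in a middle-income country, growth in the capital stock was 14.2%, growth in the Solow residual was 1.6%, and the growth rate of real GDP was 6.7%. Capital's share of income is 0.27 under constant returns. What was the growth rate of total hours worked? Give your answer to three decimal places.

Labor's share = 1 − 0.27 = 0.73.
gY = gA + 0.27×14.2 + 0.73×g.
0.73×g = 6.7 − 1.6 − 3.834 = 1.266.
g = 1.266 / 0.73 = 1.73425%.

Total hours worked grew 1.734%.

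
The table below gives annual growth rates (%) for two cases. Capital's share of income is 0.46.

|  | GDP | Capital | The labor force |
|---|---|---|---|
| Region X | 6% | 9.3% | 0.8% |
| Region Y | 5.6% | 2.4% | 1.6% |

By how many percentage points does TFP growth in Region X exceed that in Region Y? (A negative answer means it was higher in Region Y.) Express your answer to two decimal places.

-2.34 percentage points

Labor's share = 1 − 0.46 = 0.54.
Region X: TFP = 6 − 4.278 − 0.432 = 1.29%.
Region Y: TFP = 5.6 − 1.104 − 0.864 = 3.632%.
Difference = 1.29 − (3.632) = -2.342 pp.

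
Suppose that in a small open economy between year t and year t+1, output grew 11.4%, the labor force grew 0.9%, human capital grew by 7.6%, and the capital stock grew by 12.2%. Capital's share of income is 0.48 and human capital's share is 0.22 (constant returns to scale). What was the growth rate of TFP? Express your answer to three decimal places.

3.602%

Labor's share = 1 − 0.48 − 0.22 = 0.3.
The capital stock: 0.48 × 12.2 = 5.856 pp.
Human capital: 0.22 × 7.6 = 1.672 pp.
The labor force: 0.3 × 0.9 = 0.27 pp.
TFP growth = 11.4 − 7.798 = 3.602%.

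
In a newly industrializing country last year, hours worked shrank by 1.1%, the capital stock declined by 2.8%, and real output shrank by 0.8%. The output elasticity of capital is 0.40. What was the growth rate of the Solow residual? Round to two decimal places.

The Solow residual growth was 0.98%.

Labor's share = 1 − 0.4 = 0.6.
The capital stock: 0.4 × (-2.8) = -1.12 pp.
Hours worked: 0.6 × (-1.1) = -0.66 pp.
TFP growth = -0.8 + 1.78 = 0.98%.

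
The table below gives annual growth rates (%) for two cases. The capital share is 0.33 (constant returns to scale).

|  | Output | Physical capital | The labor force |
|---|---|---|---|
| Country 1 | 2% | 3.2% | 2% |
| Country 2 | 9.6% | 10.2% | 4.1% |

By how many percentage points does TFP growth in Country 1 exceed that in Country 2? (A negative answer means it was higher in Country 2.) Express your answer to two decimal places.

Labor's share = 1 − 0.33 = 0.67.
Country 1: TFP = 2 − 1.056 − 1.34 = -0.396%.
Country 2: TFP = 9.6 − 3.366 − 2.747 = 3.487%.
Difference = -0.396 − (3.487) = -3.883 pp.

-3.88 percentage points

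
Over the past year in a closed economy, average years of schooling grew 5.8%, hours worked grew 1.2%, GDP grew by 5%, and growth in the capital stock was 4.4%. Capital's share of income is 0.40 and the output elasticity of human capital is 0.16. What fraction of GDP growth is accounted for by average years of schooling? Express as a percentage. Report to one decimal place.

Average years of schooling contributed 0.16 × 5.8 = 0.928 pp.
Share of growth = 0.928 / 5 × 100 = 18.56%.

18.6%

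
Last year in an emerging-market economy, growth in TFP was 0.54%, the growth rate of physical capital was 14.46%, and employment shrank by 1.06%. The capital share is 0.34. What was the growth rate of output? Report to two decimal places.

Output grew 4.76%.

Labor's share = 1 − 0.34 = 0.66.
Physical capital: 0.34 × 14.46 = 4.9164 pp.
Employment: 0.66 × (-1.06) = -0.6996 pp.
Output growth = 0.54 + 4.2168 = 4.7568%.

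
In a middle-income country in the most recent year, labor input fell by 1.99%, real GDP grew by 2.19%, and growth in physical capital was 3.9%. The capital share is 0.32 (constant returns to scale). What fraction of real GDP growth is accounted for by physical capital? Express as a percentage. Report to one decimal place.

Physical capital accounted for 57.0% of growth.

Physical capital contributed 0.32 × 3.9 = 1.248 pp.
Share of growth = 1.248 / 2.19 × 100 = 56.986%.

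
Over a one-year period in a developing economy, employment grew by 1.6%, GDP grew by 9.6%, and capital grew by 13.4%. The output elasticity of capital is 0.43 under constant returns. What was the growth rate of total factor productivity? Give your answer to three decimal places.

Labor's share = 1 − 0.43 = 0.57.
Capital: 0.43 × 13.4 = 5.762 pp.
Employment: 0.57 × 1.6 = 0.912 pp.
TFP growth = 9.6 − 6.674 = 2.926%.

Total factor productivity grew 2.926%.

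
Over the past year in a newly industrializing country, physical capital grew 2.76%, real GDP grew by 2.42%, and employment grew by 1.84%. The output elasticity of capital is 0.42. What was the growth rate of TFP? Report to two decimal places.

TFP grew 0.19%.

Labor's share = 1 − 0.42 = 0.58.
Physical capital: 0.42 × 2.76 = 1.1592 pp.
Employment: 0.58 × 1.84 = 1.0672 pp.
TFP growth = 2.42 − 2.2264 = 0.1936%.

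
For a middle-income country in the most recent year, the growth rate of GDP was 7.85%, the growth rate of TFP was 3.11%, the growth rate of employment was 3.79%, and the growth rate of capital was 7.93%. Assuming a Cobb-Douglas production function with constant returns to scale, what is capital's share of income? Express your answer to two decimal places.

gY = gA + α·gK + (1−α)·gL, so gY − gA − gL = α(gK − gL).
7.85 − 3.11 − 3.79 = α × (7.93 − 3.79).
0.95 = 4.14 α, so α = 0.2295.

0.23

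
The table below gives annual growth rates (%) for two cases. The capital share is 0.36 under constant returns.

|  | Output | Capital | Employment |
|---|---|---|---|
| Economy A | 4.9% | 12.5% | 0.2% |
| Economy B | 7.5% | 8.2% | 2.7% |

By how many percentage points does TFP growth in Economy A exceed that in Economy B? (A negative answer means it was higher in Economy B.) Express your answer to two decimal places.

-2.55 percentage points

Labor's share = 1 − 0.36 = 0.64.
Economy A: TFP = 4.9 − 4.5 − 0.128 = 0.272%.
Economy B: TFP = 7.5 − 2.952 − 1.728 = 2.82%.
Difference = 0.272 − (2.82) = -2.548 pp.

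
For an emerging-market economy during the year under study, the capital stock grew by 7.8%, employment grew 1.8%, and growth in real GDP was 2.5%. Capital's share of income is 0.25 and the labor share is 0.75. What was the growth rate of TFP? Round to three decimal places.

-0.800%

Labor's share = 1 − 0.25 = 0.75.
The capital stock: 0.25 × 7.8 = 1.95 pp.
Employment: 0.75 × 1.8 = 1.35 pp.
TFP growth = 2.5 − 3.3 = -0.8%.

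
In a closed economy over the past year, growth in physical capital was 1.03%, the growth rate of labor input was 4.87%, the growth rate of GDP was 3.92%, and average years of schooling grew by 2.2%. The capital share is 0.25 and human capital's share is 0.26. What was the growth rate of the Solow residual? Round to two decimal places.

Labor's share = 1 − 0.25 − 0.26 = 0.49.
Physical capital: 0.25 × 1.03 = 0.2575 pp.
Average years of schooling: 0.26 × 2.2 = 0.572 pp.
Labor input: 0.49 × 4.87 = 2.3863 pp.
TFP growth = 3.92 − 3.2158 = 0.7042%.

0.70%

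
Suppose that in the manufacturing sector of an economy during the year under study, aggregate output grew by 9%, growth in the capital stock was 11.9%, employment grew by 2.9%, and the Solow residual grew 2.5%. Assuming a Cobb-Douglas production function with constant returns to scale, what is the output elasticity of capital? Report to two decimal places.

gY = gA + α·gK + (1−α)·gL, so gY − gA − gL = α(gK − gL).
9 − 2.5 − 2.9 = α × (11.9 − 2.9).
3.6 = 9 α, so α = 0.4.

α = 0.40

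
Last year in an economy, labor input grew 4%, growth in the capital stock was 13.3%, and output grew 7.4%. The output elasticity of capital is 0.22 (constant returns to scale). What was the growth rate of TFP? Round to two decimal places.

Labor's share = 1 − 0.22 = 0.78.
The capital stock: 0.22 × 13.3 = 2.926 pp.
Labor input: 0.78 × 4 = 3.12 pp.
TFP growth = 7.4 − 6.046 = 1.354%.

1.35%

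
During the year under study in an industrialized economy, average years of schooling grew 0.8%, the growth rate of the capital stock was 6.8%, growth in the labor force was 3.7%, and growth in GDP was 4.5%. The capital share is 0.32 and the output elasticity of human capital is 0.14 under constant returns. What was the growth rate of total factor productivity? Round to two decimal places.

Total factor productivity growth was 0.21%.

Labor's share = 1 − 0.32 − 0.14 = 0.54.
The capital stock: 0.32 × 6.8 = 2.176 pp.
Average years of schooling: 0.14 × 0.8 = 0.112 pp.
The labor force: 0.54 × 3.7 = 1.998 pp.
TFP growth = 4.5 − 4.286 = 0.214%.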